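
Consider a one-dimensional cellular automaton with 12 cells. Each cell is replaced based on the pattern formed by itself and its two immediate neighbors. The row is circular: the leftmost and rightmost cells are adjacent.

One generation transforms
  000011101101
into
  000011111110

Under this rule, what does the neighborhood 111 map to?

1

At position 5 the neighborhood is 111; the next row has 1 there.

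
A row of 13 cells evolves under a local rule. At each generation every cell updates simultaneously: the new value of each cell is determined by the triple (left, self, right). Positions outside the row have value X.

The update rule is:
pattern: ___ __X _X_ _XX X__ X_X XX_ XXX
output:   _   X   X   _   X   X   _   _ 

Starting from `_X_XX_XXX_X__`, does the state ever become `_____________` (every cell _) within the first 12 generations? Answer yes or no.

XXX__X___XXXX
___XXXX_X____
X_X____XXX__X
_XXX__X___XX_
X___XXXX_X__X
_X_X____XXXX_
XXXXX__X____X
_____XXXX__X_
X___X____XXXX
_X_XXX__X____
XXX___XXXX__X
___X_X____XX_
generation 12 is ___X_X____XX_, still not uniform _

no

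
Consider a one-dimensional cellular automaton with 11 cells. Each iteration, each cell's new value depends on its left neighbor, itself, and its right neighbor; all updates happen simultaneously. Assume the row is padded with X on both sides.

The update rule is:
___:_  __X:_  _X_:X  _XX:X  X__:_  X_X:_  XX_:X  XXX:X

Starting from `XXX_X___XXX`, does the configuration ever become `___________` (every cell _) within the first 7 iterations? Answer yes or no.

XXX_X___XXX  (fixed point — unchanged through iteration 7)
iteration 7 is XXX_X___XXX, still not uniform _

no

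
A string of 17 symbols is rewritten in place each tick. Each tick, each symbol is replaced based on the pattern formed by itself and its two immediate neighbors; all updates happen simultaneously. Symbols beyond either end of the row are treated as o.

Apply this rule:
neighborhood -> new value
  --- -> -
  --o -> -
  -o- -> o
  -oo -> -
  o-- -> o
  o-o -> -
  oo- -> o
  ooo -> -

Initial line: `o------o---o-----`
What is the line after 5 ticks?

oo-----oo--oo----
-oo-----oo--oo---
--oo-----oo--oo--
o--oo-----oo--oo-
oo--oo-----oo--o-

oo--oo-----oo--o-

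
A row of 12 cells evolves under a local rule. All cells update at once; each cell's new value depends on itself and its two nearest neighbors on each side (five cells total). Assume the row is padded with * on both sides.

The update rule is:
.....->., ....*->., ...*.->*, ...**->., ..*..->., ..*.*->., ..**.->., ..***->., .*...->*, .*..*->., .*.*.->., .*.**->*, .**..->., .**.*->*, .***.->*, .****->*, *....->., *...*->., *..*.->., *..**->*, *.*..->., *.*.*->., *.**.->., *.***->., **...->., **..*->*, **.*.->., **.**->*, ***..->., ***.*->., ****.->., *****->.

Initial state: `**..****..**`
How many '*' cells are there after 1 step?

step 1: ..**.*..**.*
count of *: 6

6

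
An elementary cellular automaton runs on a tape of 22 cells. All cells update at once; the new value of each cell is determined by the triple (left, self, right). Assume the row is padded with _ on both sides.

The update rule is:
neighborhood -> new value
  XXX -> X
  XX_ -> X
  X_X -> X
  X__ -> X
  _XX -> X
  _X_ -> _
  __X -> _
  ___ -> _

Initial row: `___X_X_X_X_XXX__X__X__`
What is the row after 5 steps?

_______XXXXXXXXXXXX__X

____X_X_X_XXXXX__X__X_
_____X_X_XXXXXXX__X__X
______X_XXXXXXXXX__X__
_______XXXXXXXXXXX__X_
_______XXXXXXXXXXXX__X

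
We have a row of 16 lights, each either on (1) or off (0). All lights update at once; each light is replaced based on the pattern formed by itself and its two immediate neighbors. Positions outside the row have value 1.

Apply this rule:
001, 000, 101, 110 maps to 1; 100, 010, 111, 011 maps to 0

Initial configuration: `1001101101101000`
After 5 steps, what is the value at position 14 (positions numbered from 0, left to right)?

1010110110110011
1101011011010100
0110101101101001
1011010110110010
1101101011010101
position 14 holds 0

0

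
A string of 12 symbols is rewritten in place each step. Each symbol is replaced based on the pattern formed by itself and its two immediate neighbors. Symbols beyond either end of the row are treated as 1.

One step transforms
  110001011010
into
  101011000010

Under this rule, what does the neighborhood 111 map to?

At position 0 the neighborhood is 111; the next row has 1 there.

1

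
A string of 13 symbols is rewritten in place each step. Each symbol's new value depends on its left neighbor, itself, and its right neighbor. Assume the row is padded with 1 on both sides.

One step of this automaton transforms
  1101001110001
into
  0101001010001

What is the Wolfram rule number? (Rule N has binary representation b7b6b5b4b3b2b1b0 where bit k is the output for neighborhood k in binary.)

position 0: 111 → 0  (bit 7 = 0)
position 1: 110 → 1  (bit 6 = 1)
position 2: 101 → 0  (bit 5 = 0)
position 4: 100 → 0  (bit 4 = 0)
position 6: 011 → 1  (bit 3 = 1)
position 3: 010 → 1  (bit 2 = 1)
position 5: 001 → 0  (bit 1 = 0)
position 10: 000 → 0  (bit 0 = 0)
bits b7..b0 = 01001100 = 76

76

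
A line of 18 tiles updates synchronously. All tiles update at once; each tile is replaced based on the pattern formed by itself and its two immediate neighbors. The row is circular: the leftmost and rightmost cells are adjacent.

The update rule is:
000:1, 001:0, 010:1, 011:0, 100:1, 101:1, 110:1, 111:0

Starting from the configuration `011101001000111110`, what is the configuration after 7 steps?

100110000011000111

000111101110000011
110000110011111001
011110011000001100
000011001111100111
111001100000110001
001100111110011100
100110000011000111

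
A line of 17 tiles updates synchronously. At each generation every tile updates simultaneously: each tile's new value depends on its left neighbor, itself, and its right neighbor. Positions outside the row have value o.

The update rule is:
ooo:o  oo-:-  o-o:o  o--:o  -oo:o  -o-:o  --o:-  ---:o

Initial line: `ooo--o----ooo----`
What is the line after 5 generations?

ooooo-oo-ooo-oooo

oo-o-oooo-oo-ooo-
o-oooooo-oo-ooo-o
-oooooo-oo-ooo-oo
oooooo-oo-ooo-ooo
ooooo-oo-ooo-oooo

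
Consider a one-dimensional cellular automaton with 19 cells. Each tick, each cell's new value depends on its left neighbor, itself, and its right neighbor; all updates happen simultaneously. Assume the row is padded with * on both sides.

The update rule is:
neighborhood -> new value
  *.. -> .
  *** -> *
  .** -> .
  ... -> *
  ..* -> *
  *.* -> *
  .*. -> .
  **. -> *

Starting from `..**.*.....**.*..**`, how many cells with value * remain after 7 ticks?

14

.*.**..****.**..*.*
*.*.*.*.****.*.*.*.
**.*.*.*.****.*.*.*
***.*.*.*.****.*.*.
****.*.*.*.****.*.*
*****.*.*.*.****.*.
******.*.*.*.****.*
count of *: 14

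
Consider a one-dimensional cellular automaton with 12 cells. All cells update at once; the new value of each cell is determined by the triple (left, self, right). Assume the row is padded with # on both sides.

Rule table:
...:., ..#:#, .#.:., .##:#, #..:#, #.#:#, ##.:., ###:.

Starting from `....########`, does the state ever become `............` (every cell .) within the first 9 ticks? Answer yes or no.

no

tick 1: #..##.......
tick 2: .###.#.....#
tick 3: ##..#.#...##
tick 4: ..##.#.#.##.
tick 5: ###.#.#.##.#
tick 6: ...#.#.##.##
tick 7: #.#.#.##.##.
tick 8: .#.#.##.##.#
tick 9: #.#.##.##.##
tick 9 is #.#.##.##.##, still not uniform .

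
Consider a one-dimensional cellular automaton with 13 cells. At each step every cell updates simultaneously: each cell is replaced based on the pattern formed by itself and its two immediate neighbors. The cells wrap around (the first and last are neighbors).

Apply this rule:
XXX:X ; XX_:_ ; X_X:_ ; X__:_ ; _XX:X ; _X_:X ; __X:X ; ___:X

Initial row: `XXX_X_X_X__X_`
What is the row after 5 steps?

_XX_XX__X_X_X

XX__X_X_X_XX_
X__XX_X_X_X__
X_XX__X_X_X_X
__X__XX_X_X_X
_XX_XX__X_X_X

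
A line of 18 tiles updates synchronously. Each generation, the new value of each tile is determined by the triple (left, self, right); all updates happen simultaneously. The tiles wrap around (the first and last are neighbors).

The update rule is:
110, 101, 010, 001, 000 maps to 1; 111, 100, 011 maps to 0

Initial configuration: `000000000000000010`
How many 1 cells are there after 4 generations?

111111111111111110
000000000000000011
011111111111111101
100000000000000111
count of 1: 4

4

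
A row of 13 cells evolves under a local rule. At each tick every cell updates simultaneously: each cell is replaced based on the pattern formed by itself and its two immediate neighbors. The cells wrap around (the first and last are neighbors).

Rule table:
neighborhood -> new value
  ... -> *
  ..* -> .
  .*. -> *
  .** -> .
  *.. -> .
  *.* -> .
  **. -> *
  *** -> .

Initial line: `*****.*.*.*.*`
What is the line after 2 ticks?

....*.*.*.*..
***.*.*.*.*.*

***.*.*.*.*.*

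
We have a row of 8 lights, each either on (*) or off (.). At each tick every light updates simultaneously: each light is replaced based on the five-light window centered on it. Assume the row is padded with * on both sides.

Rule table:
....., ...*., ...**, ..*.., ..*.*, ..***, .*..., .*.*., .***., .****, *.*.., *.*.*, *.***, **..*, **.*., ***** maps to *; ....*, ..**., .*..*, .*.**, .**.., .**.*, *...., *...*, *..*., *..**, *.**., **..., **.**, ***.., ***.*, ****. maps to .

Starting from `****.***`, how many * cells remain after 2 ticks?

4

**...***
....****
count of *: 4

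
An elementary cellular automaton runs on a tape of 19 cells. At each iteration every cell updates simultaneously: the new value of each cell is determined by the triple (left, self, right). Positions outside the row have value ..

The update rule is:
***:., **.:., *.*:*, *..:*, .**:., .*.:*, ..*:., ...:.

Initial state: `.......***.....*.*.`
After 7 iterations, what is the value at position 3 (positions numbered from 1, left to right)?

.

iteration 1: ..........*....****
iteration 2: ..........**.......
iteration 3: ............*......
iteration 4: ............**.....
iteration 5: ..............*....
iteration 6: ..............**...
iteration 7: ................*..
position 3 holds .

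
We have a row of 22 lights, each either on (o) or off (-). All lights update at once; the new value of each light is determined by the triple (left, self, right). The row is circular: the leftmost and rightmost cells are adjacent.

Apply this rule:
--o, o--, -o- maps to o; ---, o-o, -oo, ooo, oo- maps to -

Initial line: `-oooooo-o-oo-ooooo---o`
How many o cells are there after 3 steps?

--------o---------o-oo
o------ooo-------oo---
oo----o---o-----o--o-o
count of o: 7

7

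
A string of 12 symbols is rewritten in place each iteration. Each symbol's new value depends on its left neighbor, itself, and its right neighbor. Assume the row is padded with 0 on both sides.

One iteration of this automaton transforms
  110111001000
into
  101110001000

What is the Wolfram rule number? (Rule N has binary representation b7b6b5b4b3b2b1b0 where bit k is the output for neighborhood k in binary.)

172

position 4: 111 → 1  (bit 7 = 1)
position 1: 110 → 0  (bit 6 = 0)
position 2: 101 → 1  (bit 5 = 1)
position 6: 100 → 0  (bit 4 = 0)
position 0: 011 → 1  (bit 3 = 1)
position 8: 010 → 1  (bit 2 = 1)
position 7: 001 → 0  (bit 1 = 0)
position 10: 000 → 0  (bit 0 = 0)
bits b7..b0 = 10101100 = 172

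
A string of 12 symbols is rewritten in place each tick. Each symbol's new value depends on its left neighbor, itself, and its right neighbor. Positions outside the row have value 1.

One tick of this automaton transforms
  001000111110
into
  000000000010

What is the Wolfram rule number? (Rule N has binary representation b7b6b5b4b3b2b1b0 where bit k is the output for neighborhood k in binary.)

64

position 7: 111 → 0  (bit 7 = 0)
position 10: 110 → 1  (bit 6 = 1)
position 11: 101 → 0  (bit 5 = 0)
position 0: 100 → 0  (bit 4 = 0)
position 6: 011 → 0  (bit 3 = 0)
position 2: 010 → 0  (bit 2 = 0)
position 1: 001 → 0  (bit 1 = 0)
position 4: 000 → 0  (bit 0 = 0)
bits b7..b0 = 01000000 = 64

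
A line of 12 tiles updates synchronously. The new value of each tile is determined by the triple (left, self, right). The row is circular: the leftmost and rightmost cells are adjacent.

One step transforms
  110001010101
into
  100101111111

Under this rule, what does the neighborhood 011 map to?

1

At position 11 the neighborhood is 011; the next row has 1 there.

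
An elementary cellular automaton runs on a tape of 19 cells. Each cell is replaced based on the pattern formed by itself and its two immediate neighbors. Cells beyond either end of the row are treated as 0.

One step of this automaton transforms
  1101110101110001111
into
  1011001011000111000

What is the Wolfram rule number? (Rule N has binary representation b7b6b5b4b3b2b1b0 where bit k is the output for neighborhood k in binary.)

position 4: 111 → 0  (bit 7 = 0)
position 1: 110 → 0  (bit 6 = 0)
position 2: 101 → 1  (bit 5 = 1)
position 12: 100 → 0  (bit 4 = 0)
position 0: 011 → 1  (bit 3 = 1)
position 7: 010 → 0  (bit 2 = 0)
position 14: 001 → 1  (bit 1 = 1)
position 13: 000 → 1  (bit 0 = 1)
bits b7..b0 = 00101011 = 43

43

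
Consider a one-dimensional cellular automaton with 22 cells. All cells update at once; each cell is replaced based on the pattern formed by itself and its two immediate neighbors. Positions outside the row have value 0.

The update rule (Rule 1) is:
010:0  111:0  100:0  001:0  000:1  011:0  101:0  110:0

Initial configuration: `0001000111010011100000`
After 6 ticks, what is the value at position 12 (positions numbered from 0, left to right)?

tick 1: 1100010000000000001111
tick 2: 0001000111111111100000
tick 3: 1100010000000000001111  (repeats tick 1; period 2)
tick 6: 0001000111111111100000
position 12 holds 1

1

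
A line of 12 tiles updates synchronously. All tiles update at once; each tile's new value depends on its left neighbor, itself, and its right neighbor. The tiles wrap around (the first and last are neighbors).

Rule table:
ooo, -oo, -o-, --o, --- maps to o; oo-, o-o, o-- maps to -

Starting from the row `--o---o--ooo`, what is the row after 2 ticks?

-oo-ooo-ooo-
oo--oo--oo--

oo--oo--oo--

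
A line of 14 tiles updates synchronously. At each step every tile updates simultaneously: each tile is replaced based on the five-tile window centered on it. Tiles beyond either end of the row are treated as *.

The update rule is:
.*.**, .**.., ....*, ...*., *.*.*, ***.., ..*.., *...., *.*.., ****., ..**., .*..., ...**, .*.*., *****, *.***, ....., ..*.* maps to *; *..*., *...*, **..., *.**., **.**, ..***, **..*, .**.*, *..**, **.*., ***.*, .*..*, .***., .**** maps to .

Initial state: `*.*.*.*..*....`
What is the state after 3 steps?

..*****..*****
....***....***
.***..*.***..*

.***..*.***..*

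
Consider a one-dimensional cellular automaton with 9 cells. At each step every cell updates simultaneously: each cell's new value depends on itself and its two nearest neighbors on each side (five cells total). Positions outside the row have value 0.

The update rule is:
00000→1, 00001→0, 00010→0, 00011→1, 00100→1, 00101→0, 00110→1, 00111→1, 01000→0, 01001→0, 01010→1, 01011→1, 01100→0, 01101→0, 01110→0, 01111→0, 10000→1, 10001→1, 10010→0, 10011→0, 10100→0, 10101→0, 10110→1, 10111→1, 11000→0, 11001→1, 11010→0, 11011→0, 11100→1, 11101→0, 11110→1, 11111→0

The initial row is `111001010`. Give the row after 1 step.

101100100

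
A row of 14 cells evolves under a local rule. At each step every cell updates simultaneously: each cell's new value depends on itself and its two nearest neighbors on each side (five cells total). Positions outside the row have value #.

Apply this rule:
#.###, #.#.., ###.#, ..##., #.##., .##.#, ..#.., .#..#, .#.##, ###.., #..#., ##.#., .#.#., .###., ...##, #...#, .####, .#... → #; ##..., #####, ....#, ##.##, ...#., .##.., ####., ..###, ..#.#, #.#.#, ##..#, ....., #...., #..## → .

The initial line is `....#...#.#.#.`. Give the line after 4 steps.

###..#.##.###.

....###..#.#.#
...#.##.#.#.##
.#..####.#.###
###..#.##.###.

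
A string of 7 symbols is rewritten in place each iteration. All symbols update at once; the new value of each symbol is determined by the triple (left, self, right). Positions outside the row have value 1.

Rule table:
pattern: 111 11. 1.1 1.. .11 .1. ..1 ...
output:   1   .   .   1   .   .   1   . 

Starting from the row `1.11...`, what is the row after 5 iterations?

....1.1
1..1...
.11.1.1
.......
1.....1

1.....1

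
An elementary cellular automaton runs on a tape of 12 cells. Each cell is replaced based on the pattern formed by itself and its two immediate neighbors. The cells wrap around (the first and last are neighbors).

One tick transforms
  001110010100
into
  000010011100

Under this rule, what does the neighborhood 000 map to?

0

At position 0 the neighborhood is 000; the next row has 0 there.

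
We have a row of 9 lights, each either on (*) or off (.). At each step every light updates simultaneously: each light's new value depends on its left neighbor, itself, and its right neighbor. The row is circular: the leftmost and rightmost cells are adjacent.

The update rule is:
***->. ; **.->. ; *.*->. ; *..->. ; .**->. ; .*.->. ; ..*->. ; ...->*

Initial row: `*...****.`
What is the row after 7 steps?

..*......

..*......
*...*****
..*......  (repeats step 1; period 2)
step 7: ..*......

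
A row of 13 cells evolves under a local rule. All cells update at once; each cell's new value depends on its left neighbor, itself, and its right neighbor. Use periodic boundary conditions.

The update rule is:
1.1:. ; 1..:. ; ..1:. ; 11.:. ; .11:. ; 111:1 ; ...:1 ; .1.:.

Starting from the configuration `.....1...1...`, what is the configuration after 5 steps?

11..1..1..1..

1111...1...11
111..1...1..1
11.....1.....
...111...111.
11..1..1..1..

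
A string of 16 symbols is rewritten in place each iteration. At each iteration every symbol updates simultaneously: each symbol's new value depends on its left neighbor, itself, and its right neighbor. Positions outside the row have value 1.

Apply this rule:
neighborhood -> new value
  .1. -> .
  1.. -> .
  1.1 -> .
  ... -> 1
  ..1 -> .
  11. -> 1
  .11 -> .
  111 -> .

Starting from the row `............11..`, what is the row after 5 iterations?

.1111111111..1..
..........1.....
.11111111...111.
........1.1...1.
.111111.....1...

.111111.....1...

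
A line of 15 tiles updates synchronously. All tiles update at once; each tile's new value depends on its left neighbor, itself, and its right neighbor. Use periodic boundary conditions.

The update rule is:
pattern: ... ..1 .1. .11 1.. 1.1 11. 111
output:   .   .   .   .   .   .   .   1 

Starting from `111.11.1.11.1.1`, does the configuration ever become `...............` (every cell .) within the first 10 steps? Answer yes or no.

yes

11.............
...............
all cells are . at step 2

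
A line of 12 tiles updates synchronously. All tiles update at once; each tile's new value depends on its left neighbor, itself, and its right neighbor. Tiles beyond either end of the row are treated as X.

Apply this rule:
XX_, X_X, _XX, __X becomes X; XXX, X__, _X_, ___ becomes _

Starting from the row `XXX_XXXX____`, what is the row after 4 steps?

__XXX__X___X
_XX_X_X___XX
XXXX_X___XX_
___XX___XXXX

___XX___XXXX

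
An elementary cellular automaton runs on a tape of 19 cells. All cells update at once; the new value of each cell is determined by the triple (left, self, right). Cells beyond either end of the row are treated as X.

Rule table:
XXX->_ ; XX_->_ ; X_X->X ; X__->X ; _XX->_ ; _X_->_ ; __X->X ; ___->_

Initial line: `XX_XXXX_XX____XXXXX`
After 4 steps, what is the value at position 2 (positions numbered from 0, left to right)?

__X____X__X__X_____
XX_X__X_XX_XX_X___X
__X_XX_X__X__X_X_X_
XX_X__X_XX_XX_X_X_X
position 2 holds _

_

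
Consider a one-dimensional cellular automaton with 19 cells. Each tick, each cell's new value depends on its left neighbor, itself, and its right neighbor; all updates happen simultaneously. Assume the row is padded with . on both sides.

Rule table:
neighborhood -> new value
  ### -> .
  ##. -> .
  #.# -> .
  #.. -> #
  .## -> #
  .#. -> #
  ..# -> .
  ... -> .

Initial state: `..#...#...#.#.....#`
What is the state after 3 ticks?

..##..##..#.##....#
..#.#.#.#.#.#.#...#
..#.#.#.#.#.#.##..#

..#.#.#.#.#.#.##..#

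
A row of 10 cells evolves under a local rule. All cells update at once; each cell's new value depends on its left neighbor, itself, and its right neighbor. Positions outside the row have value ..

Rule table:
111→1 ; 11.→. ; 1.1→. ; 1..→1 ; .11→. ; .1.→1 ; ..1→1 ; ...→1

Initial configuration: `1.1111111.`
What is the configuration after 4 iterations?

1..11111.1
111.111..1
.1...1.111
111111..1.

111111..1.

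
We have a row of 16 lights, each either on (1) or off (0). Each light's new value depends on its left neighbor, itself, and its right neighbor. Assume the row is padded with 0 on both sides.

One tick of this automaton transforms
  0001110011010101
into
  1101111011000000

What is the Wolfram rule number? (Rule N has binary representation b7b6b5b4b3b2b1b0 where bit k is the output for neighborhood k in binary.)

217

position 4: 111 → 1  (bit 7 = 1)
position 5: 110 → 1  (bit 6 = 1)
position 10: 101 → 0  (bit 5 = 0)
position 6: 100 → 1  (bit 4 = 1)
position 3: 011 → 1  (bit 3 = 1)
position 11: 010 → 0  (bit 2 = 0)
position 2: 001 → 0  (bit 1 = 0)
position 0: 000 → 1  (bit 0 = 1)
bits b7..b0 = 11011001 = 217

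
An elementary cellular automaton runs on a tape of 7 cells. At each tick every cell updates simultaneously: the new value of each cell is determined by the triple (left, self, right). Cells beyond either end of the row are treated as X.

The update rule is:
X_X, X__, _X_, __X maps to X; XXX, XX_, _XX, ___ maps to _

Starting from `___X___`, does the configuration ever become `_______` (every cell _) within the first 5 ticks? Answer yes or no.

no

X_XXX_X
_X___X_
XXX_XXX
___X___  (repeats tick 0; period 4)
tick 5: X_XXX_X
tick 5 is X_XXX_X, still not uniform _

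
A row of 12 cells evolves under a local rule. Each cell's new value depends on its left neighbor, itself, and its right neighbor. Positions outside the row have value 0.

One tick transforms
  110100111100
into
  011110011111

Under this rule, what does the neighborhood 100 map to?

1

At position 4 the neighborhood is 100; the next row has 1 there.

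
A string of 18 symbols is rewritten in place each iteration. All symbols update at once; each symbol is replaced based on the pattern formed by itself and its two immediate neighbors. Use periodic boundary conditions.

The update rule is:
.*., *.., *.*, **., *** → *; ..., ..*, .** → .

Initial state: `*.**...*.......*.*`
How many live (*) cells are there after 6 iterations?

iteration 1: **.**..**......**.
iteration 2: .**.**..**......**
iteration 3: *.**.**..**......*
iteration 4: **.**.**..**......
iteration 5: .**.**.**..**.....
iteration 6: ..**.**.**..**....
count of *: 8

8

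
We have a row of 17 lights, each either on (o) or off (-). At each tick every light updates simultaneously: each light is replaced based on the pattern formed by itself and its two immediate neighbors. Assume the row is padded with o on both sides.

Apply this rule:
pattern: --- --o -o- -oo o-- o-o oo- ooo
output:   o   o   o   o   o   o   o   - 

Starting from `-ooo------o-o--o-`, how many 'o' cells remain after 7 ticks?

16

oo-oooooooooooooo
-ooo-------------
oo-oooooooooooooo  (repeats tick 1; period 2)
tick 7: oo-oooooooooooooo
count of o: 16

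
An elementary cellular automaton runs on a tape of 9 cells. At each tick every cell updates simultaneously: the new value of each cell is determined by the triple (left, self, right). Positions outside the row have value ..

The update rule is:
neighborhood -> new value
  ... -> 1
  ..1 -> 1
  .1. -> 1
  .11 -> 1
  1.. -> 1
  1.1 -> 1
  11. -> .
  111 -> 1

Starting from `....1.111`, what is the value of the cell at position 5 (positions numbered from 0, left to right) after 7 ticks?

tick 1: 11111111.
tick 2: 1111111.1
tick 3: 111111.11
tick 4: 11111.11.
tick 5: 1111.11.1
tick 6: 111.11.11
tick 7: 11.11.11.
position 5 holds .

.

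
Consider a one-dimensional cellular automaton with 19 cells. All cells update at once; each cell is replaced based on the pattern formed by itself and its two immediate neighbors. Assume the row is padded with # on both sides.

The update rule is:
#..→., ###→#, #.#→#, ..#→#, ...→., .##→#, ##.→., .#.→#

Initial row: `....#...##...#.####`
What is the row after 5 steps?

#..##...###########

...##..##...#######
..##..##...########
.##..##...#########
##..##...##########
#..##...###########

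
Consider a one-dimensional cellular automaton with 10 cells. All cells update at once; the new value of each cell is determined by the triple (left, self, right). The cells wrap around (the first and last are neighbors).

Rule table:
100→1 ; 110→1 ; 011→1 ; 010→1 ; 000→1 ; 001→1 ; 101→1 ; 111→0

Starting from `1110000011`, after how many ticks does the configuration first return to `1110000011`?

2

tick 1: 0011111110
tick 2: 1110000011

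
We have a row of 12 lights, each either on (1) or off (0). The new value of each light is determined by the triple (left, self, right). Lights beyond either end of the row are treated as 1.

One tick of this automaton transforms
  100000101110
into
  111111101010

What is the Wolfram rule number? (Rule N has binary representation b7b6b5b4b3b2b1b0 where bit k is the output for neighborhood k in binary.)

95

position 9: 111 → 0  (bit 7 = 0)
position 0: 110 → 1  (bit 6 = 1)
position 7: 101 → 0  (bit 5 = 0)
position 1: 100 → 1  (bit 4 = 1)
position 8: 011 → 1  (bit 3 = 1)
position 6: 010 → 1  (bit 2 = 1)
position 5: 001 → 1  (bit 1 = 1)
position 2: 000 → 1  (bit 0 = 1)
bits b7..b0 = 01011111 = 95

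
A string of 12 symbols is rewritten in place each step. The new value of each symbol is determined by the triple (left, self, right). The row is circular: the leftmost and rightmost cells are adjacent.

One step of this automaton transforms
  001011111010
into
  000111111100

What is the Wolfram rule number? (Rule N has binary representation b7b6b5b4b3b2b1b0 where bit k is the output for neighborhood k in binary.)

232

position 5: 111 → 1  (bit 7 = 1)
position 8: 110 → 1  (bit 6 = 1)
position 3: 101 → 1  (bit 5 = 1)
position 11: 100 → 0  (bit 4 = 0)
position 4: 011 → 1  (bit 3 = 1)
position 2: 010 → 0  (bit 2 = 0)
position 1: 001 → 0  (bit 1 = 0)
position 0: 000 → 0  (bit 0 = 0)
bits b7..b0 = 11101000 = 232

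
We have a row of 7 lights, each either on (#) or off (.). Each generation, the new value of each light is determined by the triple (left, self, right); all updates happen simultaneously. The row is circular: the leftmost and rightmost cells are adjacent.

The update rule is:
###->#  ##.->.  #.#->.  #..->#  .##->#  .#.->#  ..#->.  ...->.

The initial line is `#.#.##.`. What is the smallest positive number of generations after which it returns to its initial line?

#.#.#..
#.#.##.

2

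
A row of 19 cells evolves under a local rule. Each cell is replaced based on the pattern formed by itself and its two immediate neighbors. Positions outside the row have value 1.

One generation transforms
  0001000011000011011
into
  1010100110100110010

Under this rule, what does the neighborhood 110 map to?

At position 9 the neighborhood is 110; the next row has 0 there.

0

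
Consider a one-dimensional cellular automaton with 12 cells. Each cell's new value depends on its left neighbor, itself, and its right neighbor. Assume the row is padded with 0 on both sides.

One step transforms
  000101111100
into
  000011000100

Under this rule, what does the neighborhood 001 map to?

At position 2 the neighborhood is 001; the next row has 0 there.

0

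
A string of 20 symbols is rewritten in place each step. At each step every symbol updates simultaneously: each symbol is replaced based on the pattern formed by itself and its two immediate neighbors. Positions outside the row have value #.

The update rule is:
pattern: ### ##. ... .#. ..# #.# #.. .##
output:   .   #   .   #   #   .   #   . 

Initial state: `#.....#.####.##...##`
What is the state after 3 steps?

##...##....#..##.#..
.##.#.##..####.#.###
..#.#..###...#.#....

..#.#..###...#.#....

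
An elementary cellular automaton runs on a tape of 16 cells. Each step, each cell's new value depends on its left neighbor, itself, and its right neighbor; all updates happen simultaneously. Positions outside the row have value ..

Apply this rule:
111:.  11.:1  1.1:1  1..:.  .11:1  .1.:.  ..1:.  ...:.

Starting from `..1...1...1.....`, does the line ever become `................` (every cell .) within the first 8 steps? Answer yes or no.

yes

................
all cells are . at step 1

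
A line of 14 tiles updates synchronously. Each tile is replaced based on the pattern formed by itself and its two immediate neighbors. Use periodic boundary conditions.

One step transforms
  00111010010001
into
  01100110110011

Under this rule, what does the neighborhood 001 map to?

At position 1 the neighborhood is 001; the next row has 1 there.

1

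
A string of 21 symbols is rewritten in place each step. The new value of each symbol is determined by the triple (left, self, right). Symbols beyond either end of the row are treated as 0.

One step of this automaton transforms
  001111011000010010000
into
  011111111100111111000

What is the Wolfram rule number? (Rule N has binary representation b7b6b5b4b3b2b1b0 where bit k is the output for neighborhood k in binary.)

254

position 3: 111 → 1  (bit 7 = 1)
position 5: 110 → 1  (bit 6 = 1)
position 6: 101 → 1  (bit 5 = 1)
position 9: 100 → 1  (bit 4 = 1)
position 2: 011 → 1  (bit 3 = 1)
position 13: 010 → 1  (bit 2 = 1)
position 1: 001 → 1  (bit 1 = 1)
position 0: 000 → 0  (bit 0 = 0)
bits b7..b0 = 11111110 = 254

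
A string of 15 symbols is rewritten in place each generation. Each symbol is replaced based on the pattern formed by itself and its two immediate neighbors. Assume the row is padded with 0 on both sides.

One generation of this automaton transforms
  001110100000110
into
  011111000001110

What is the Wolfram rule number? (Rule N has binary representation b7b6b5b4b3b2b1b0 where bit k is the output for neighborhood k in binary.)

position 3: 111 → 1  (bit 7 = 1)
position 4: 110 → 1  (bit 6 = 1)
position 5: 101 → 1  (bit 5 = 1)
position 7: 100 → 0  (bit 4 = 0)
position 2: 011 → 1  (bit 3 = 1)
position 6: 010 → 0  (bit 2 = 0)
position 1: 001 → 1  (bit 1 = 1)
position 0: 000 → 0  (bit 0 = 0)
bits b7..b0 = 11101010 = 234

234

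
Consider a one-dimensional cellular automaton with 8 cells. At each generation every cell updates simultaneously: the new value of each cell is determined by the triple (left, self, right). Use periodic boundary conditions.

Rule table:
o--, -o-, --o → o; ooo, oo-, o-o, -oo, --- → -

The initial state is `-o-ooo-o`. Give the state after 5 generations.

-o-----o

-o-----o
-oo---oo
---o-o--
--oo-oo-
-o-----o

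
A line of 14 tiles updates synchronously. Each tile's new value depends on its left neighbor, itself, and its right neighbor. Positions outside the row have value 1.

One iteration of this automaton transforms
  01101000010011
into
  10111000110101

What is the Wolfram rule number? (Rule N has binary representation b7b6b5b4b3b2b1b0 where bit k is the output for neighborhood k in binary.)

position 13: 111 → 1  (bit 7 = 1)
position 2: 110 → 1  (bit 6 = 1)
position 0: 101 → 1  (bit 5 = 1)
position 5: 100 → 0  (bit 4 = 0)
position 1: 011 → 0  (bit 3 = 0)
position 4: 010 → 1  (bit 2 = 1)
position 8: 001 → 1  (bit 1 = 1)
position 6: 000 → 0  (bit 0 = 0)
bits b7..b0 = 11100110 = 230

230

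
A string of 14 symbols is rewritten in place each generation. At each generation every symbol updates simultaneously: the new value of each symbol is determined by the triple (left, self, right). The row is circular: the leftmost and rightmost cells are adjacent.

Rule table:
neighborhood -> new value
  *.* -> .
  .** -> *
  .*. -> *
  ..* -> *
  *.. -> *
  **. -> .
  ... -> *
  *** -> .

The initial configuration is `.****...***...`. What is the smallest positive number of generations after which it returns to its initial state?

28

**...****..***
..****...***..
***...****..**
...****...***.
****...****..*
....****...***
*****...****..
*....****...**
.*****...****.
**....****...*
..*****...****
***....****...
*..*****...***
.***....****..
**..*****...**
..***....****.
***..*****...*
...***....****
****..*****...
*...***....***
.****..*****..
**...***....**
..****..*****.
***...***....*
...****..*****
****...***....
*...****..****
.****...***...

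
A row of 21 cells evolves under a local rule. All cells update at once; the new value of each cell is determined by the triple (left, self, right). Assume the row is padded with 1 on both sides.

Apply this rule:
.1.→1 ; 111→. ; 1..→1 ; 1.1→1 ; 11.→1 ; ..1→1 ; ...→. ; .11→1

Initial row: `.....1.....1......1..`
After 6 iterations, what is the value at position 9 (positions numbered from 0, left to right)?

1...111...111....1111
11.11.11.11.11..11...
.111111111111111111.1
11................111
.11..............11..
1111............11111
position 9 holds .

.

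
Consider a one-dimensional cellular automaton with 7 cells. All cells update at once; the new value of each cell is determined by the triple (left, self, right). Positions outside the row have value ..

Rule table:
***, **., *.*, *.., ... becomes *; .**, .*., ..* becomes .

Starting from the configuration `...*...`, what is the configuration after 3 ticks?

**..***
.**..**
..**..*

..**..*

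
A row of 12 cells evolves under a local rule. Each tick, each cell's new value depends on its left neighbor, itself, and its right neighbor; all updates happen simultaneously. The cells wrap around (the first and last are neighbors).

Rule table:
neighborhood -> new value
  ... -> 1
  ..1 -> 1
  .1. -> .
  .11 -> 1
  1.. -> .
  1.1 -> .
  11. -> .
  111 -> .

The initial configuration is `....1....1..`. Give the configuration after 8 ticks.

1111..111..1
.....11...11
.11111..111.
11.....11...
1..11111..11
..11.....11.
111..11111..
1...11.....1

1...11.....1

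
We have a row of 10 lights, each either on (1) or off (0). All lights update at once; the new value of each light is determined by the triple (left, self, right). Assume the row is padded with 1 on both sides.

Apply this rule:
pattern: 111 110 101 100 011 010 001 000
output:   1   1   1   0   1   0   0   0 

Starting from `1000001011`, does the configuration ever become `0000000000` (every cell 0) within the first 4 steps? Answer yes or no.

1000000111
1000000111  (fixed point — unchanged through step 4)
step 4 is 1000000111, still not uniform 0

no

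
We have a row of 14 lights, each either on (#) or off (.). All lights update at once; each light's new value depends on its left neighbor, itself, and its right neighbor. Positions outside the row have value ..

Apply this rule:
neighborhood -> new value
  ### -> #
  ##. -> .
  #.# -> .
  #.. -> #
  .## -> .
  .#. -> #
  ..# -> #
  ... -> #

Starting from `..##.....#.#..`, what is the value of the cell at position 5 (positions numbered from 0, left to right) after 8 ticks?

##..######.###
..##.####...#.
##....##.#####
..####....###.
##.##.####.#.#
.......##..#.#
#######..###.#
.#####.##.#..#
position 5 holds #

#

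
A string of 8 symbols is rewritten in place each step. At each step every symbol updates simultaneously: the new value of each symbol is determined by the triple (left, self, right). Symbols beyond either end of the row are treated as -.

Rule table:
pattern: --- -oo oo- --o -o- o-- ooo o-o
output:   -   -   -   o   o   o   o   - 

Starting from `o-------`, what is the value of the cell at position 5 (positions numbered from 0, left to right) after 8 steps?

step 1: oo------
step 2: --o-----
step 3: -ooo----
step 4: o-o-o---
step 5: o-o-oo--
step 6: o-o---o-
step 7: o-oo-ooo
step 8: o-----o-
position 5 holds -

-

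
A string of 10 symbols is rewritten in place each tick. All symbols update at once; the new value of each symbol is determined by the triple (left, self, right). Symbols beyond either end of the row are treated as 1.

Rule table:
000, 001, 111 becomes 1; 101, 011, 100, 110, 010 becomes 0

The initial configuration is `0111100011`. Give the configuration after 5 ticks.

0000110001

0011001101
0100010000
0001100111
0110001011
0000110001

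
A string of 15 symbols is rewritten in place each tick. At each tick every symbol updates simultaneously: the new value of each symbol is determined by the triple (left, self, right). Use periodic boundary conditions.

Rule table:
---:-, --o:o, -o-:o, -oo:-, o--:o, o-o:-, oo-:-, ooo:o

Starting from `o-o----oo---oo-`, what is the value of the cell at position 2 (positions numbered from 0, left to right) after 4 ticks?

-

o-oo--o--o-o---
o---oooooo-oo-o
-o-o-oooo------
oo-o--oo-o-----
position 2 holds -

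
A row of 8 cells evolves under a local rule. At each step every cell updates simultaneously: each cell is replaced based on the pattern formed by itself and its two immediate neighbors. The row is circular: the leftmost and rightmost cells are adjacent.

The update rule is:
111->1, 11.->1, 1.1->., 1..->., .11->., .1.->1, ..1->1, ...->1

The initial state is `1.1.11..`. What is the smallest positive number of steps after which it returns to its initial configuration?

2

step 1: 1.1..1.1
step 2: 1.1.11..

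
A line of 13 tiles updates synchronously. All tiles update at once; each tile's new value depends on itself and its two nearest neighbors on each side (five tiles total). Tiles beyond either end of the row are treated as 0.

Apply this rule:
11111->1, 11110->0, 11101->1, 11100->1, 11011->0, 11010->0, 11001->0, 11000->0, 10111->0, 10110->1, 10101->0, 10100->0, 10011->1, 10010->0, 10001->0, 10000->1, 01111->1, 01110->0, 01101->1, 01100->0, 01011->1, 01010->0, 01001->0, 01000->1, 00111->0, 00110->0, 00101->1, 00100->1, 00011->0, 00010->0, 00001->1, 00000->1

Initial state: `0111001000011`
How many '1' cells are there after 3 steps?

3

0001001111000
1101010101011
0100000000110
count of 1: 3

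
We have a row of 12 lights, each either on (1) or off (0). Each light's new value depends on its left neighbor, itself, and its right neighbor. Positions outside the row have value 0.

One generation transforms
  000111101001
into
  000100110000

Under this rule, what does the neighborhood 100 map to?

0

At position 9 the neighborhood is 100; the next row has 0 there.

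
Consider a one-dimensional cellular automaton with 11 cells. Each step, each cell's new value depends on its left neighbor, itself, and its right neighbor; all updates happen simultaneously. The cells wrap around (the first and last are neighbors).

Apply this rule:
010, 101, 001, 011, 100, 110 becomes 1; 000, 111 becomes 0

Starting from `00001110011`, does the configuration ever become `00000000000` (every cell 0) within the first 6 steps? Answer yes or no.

10011011111
11111110000
10000011001
11000111111
01101100000
11111110000
step 6 is 11111110000, still not uniform 0

no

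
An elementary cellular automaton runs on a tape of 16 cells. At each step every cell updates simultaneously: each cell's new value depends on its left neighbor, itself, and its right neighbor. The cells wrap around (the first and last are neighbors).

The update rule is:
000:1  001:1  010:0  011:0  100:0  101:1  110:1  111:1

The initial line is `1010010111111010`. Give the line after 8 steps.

0100101011111101
1001010101111110
0010101010111111
0101010101011111
1010101010101111
1101010101010111
1110101010101011
1111010101010101

1111010101010101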